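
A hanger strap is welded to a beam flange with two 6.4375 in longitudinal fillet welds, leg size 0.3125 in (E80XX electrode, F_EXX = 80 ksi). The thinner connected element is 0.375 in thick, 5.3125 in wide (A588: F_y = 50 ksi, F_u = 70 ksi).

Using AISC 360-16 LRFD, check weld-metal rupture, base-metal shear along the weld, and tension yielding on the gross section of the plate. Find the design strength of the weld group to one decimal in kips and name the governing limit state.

Weld metal: throat = 0.707×0.3125 = 0.22094 in, L = 2×6.4375 = 12.875 in. φR_n = 0.75 × 0.6 × 80 × 0.22094 × 12.875 = 102.4 kips.
Base metal shear (0.375 in plate): yield φR_n = 1.0×0.6×50×0.375×12.875 = 144.8 kips; rupture φR_n = 0.75×0.6×70×0.375×12.875 = 152.1 kips; take 144.8 kips (yield).
Tension yield (gross): A_g = 5.3125×0.375 = 1.9922 in². φR_n = 0.90 × 50 × 1.9922 = 89.6 kips.
Governing: min(102.4, 144.8, 89.6) = 89.6 kips → gross-section yield.

89.6 kips (gross-section yield governs)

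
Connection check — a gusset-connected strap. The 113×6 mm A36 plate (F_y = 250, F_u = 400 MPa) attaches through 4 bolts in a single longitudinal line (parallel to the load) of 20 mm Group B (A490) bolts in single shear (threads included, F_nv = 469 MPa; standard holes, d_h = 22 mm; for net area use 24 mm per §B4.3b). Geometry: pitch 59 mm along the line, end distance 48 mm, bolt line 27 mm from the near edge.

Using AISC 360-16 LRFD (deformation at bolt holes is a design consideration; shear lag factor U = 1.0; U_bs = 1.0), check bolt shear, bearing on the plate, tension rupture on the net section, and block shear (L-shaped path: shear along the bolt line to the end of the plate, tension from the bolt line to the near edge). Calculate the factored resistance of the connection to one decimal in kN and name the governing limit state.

160.2 kN (net-section rupture governs)

Bolt shear: A_b = π(20)²/4 = 314.16 mm². φR_n = 0.75 × 469 × 314.16 × 4 × 1 = 442.0 kN.
Bearing (6 mm plate, F_u = 400 MPa): end bolts L_c = 48 − 22/2 = 37, R_n = min(1.2×37×6×400, 2.4×20×6×400) = 106.56 kN/bolt; interior L_c = 59 − 22 = 37, R_n = 106.56 kN/bolt. φR_n = 0.75 × (1×106.56 + 3×106.56) = 319.7 kN.
Tension rupture (net): A_n = (113 − 1×24)×6 = 534 mm² (U = 1.0, A_e = A_n). φR_n = 0.75 × 400 × 534 = 160.2 kN.
Block shear: shear path 1×[48+3×59] = 1×225 mm, A_gv = 1350, A_nv = 1×(225 − 3.5×24)×6 = 846 mm²; tension to near edge: (27 − 0.5×24)×6 = 90 mm². R_n = min(0.6×400×846, 0.6×250×1350) + 1.0×400×90 = min(203.04, 202.5) + 36 = 238.5 kN. φR_n = 0.75 × 238.5 = 178.9 kN.
Governing: min(442.0, 319.7, 160.2, 178.9) = 160.2 kN → net-section rupture.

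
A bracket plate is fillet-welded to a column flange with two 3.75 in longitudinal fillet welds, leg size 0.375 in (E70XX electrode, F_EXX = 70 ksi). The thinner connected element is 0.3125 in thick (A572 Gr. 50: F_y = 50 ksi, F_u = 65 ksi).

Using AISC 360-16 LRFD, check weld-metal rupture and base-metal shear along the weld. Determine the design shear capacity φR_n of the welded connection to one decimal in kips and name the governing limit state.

62.6 kips (weld metal governs)

Weld metal: throat = 0.707×0.375 = 0.26513 in, L = 2×3.75 = 7.5 in. φR_n = 0.75 × 0.6 × 70 × 0.26513 × 7.5 = 62.6 kips.
Base metal shear (0.3125 in plate): yield φR_n = 1.0×0.6×50×0.3125×7.5 = 70.3 kips; rupture φR_n = 0.75×0.6×65×0.3125×7.5 = 68.6 kips; take 68.6 kips (rupture).
Governing: min(62.6, 68.6) = 62.6 kips → weld metal.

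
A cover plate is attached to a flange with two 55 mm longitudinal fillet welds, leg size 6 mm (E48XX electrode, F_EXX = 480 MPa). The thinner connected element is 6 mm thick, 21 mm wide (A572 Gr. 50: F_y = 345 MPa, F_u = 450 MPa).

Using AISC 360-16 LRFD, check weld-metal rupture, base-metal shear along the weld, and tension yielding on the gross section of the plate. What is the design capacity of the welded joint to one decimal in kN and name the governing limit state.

39.1 kN (gross-section yield governs)

Weld metal: throat = 0.707×6 = 4.242 mm, L = 2×55 = 110 mm. φR_n = 0.75 × 0.6 × 480 × 4.242 × 110 = 100.8 kN.
Base metal shear (6 mm plate): yield φR_n = 1.0×0.6×345×6×110 = 136.6 kN; rupture φR_n = 0.75×0.6×450×6×110 = 133.7 kN; take 133.7 kN (rupture).
Tension yield (gross): A_g = 21×6 = 126 mm². φR_n = 0.90 × 345 × 126 = 39.1 kN.
Governing: min(100.8, 133.7, 39.1) = 39.1 kN → gross-section yield.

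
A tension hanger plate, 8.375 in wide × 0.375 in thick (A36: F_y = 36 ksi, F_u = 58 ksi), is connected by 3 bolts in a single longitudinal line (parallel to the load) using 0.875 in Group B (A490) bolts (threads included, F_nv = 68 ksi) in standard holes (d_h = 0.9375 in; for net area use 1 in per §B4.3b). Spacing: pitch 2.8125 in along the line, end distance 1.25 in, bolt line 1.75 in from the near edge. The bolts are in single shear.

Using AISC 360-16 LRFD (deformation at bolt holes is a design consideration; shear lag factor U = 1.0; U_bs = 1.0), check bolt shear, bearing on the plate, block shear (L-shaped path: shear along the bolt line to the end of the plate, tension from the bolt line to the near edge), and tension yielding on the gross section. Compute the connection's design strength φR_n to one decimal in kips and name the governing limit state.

Bolt shear: A_b = π(0.875)²/4 = 0.60132 in². φR_n = 0.75 × 68 × 0.60132 × 3 × 1 = 92.0 kips.
Bearing (0.375 in plate, F_u = 58 ksi): end bolts L_c = 1.25 − 0.9375/2 = 0.78125, R_n = min(1.2×0.78125×0.375×58, 2.4×0.875×0.375×58) = 20.391 kips/bolt; interior L_c = 2.8125 − 0.9375 = 1.875, R_n = 45.675 kips/bolt. φR_n = 0.75 × (1×20.391 + 2×45.675) = 83.8 kips.
Block shear: shear path 1×[1.25+2×2.8125] = 1×6.875 in, A_gv = 2.5781, A_nv = 1×(6.875 − 2.5×1)×0.375 = 1.6406 in²; tension to near edge: (1.75 − 0.5×1)×0.375 = 0.46875 in². R_n = min(0.6×58×1.6406, 0.6×36×2.5781) + 1.0×58×0.46875 = min(57.093, 55.687) + 27.188 = 82.875 kips. φR_n = 0.75 × 82.875 = 62.2 kips.
Tension yield (gross): A_g = 8.375×0.375 = 3.1406 in². φR_n = 0.90 × 36 × 3.1406 = 101.8 kips.
Governing: min(92.0, 83.8, 62.2, 101.8) = 62.2 kips → block shear.

62.2 kips (block shear governs)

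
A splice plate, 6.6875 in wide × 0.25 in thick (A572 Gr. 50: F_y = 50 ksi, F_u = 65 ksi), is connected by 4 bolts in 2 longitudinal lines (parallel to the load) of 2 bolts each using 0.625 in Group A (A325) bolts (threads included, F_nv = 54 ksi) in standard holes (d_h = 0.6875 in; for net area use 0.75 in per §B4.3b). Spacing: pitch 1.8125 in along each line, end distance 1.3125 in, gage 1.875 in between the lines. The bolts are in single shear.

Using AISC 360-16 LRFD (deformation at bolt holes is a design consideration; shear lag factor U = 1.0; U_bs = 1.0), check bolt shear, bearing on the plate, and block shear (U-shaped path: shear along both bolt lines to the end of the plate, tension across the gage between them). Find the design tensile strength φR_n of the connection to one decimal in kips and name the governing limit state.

43.0 kips (block shear governs)

Bolt shear: A_b = π(0.625)²/4 = 0.3068 in². φR_n = 0.75 × 54 × 0.3068 × 4 × 1 = 49.7 kips.
Bearing (0.25 in plate, F_u = 65 ksi): end bolts L_c = 1.3125 − 0.6875/2 = 0.96875, R_n = min(1.2×0.96875×0.25×65, 2.4×0.625×0.25×65) = 18.891 kips/bolt; interior L_c = 1.8125 − 0.6875 = 1.125, R_n = 21.938 kips/bolt. φR_n = 0.75 × (2×18.891 + 2×21.938) = 61.2 kips.
Block shear: shear path 2×[1.3125+1×1.8125] = 2×3.125 in, A_gv = 1.5625, A_nv = 2×(3.125 − 1.5×0.75)×0.25 = 1 in²; tension across gage: (1.875 − 1×0.75)×0.25 = 0.28125 in². R_n = min(0.6×65×1, 0.6×50×1.5625) + 1.0×65×0.28125 = min(39, 46.875) + 18.281 = 57.281 kips. φR_n = 0.75 × 57.281 = 43.0 kips.
Governing: min(49.7, 61.2, 43.0) = 43.0 kips → block shear.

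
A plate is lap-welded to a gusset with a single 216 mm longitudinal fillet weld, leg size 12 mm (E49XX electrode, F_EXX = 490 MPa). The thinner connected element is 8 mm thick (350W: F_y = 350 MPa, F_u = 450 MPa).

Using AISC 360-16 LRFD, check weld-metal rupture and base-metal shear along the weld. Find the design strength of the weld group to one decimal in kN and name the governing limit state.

349.9 kN (base-metal shear governs)

Weld metal: throat = 0.707×12 = 8.484 mm, L = 216 mm. φR_n = 0.75 × 0.6 × 490 × 8.484 × 216 = 404.1 kN.
Base metal shear (8 mm plate): yield φR_n = 1.0×0.6×350×8×216 = 362.9 kN; rupture φR_n = 0.75×0.6×450×8×216 = 349.9 kN; take 349.9 kN (rupture).
Governing: min(404.1, 349.9) = 349.9 kN → base-metal shear.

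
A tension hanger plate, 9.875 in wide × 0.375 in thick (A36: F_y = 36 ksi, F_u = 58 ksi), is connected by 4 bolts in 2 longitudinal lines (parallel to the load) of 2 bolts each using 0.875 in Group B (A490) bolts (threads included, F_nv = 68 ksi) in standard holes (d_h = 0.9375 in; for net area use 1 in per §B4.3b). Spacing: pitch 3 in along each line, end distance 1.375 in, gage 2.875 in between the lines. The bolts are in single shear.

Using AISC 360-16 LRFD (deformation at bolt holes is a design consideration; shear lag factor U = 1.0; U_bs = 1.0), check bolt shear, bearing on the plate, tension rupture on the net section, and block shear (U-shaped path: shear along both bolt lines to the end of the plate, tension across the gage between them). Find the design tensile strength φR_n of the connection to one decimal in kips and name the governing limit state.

Bolt shear: A_b = π(0.875)²/4 = 0.60132 in². φR_n = 0.75 × 68 × 0.60132 × 4 × 1 = 122.7 kips.
Bearing (0.375 in plate, F_u = 58 ksi): end bolts L_c = 1.375 − 0.9375/2 = 0.90625, R_n = min(1.2×0.90625×0.375×58, 2.4×0.875×0.375×58) = 23.653 kips/bolt; interior L_c = 3 − 0.9375 = 2.0625, R_n = 45.675 kips/bolt. φR_n = 0.75 × (2×23.653 + 2×45.675) = 104.0 kips.
Tension rupture (net): A_n = (9.875 − 2×1)×0.375 = 2.9531 in² (U = 1.0, A_e = A_n). φR_n = 0.75 × 58 × 2.9531 = 128.5 kips.
Block shear: shear path 2×[1.375+1×3] = 2×4.375 in, A_gv = 3.2813, A_nv = 2×(4.375 − 1.5×1)×0.375 = 2.1563 in²; tension across gage: (2.875 − 1×1)×0.375 = 0.70313 in². R_n = min(0.6×58×2.1563, 0.6×36×3.2813) + 1.0×58×0.70313 = min(75.039, 70.876) + 40.782 = 111.66 kips. φR_n = 0.75 × 111.66 = 83.7 kips.
Governing: min(122.7, 104.0, 128.5, 83.7) = 83.7 kips → block shear.

83.7 kips (block shear governs)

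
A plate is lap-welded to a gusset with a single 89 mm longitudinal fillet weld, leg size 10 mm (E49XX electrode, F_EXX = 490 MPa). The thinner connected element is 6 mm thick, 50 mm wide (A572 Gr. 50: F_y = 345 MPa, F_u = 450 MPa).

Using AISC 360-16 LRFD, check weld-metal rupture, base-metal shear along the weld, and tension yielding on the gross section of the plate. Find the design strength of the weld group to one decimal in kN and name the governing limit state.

Weld metal: throat = 0.707×10 = 7.07 mm, L = 89 mm. φR_n = 0.75 × 0.6 × 490 × 7.07 × 89 = 138.7 kN.
Base metal shear (6 mm plate): yield φR_n = 1.0×0.6×345×6×89 = 110.5 kN; rupture φR_n = 0.75×0.6×450×6×89 = 108.1 kN; take 108.1 kN (rupture).
Tension yield (gross): A_g = 50×6 = 300 mm². φR_n = 0.90 × 345 × 300 = 93.2 kN.
Governing: min(138.7, 108.1, 93.2) = 93.2 kN → gross-section yield.

93.2 kN (gross-section yield governs)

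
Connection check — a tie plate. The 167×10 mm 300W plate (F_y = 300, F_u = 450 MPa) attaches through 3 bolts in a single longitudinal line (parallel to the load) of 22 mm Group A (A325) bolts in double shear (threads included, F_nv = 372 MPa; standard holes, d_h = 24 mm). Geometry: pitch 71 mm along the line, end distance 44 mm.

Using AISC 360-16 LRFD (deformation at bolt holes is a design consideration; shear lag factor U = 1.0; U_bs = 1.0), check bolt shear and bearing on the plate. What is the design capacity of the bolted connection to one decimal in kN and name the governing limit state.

486.0 kN (bearing governs)

Bolt shear: A_b = π(22)²/4 = 380.13 mm². φR_n = 0.75 × 372 × 380.13 × 3 × 2 = 636.3 kN.
Bearing (10 mm plate, F_u = 450 MPa): end bolts L_c = 44 − 24/2 = 32, R_n = min(1.2×32×10×450, 2.4×22×10×450) = 172.8 kN/bolt; interior L_c = 71 − 24 = 47, R_n = 237.6 kN/bolt. φR_n = 0.75 × (1×172.8 + 2×237.6) = 486.0 kN.
Governing: min(636.3, 486.0) = 486.0 kN → bearing.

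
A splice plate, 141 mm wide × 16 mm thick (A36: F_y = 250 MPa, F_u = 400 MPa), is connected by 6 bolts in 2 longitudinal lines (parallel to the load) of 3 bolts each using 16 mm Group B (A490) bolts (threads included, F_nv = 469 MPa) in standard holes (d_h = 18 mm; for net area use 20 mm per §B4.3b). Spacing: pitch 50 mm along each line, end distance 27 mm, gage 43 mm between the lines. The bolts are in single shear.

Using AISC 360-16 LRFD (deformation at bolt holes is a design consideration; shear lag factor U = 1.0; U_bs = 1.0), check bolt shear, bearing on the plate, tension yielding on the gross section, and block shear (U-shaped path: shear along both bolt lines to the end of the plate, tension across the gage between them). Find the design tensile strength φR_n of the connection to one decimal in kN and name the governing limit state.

424.3 kN (bolt shear governs)

Bolt shear: A_b = π(16)²/4 = 201.06 mm². φR_n = 0.75 × 469 × 201.06 × 6 × 1 = 424.3 kN.
Bearing (16 mm plate, F_u = 400 MPa): end bolts L_c = 27 − 18/2 = 18, R_n = min(1.2×18×16×400, 2.4×16×16×400) = 138.24 kN/bolt; interior L_c = 50 − 18 = 32, R_n = 245.76 kN/bolt. φR_n = 0.75 × (2×138.24 + 4×245.76) = 944.6 kN.
Tension yield (gross): A_g = 141×16 = 2256 mm². φR_n = 0.90 × 250 × 2256 = 507.6 kN.
Block shear: shear path 2×[27+2×50] = 2×127 mm, A_gv = 4064, A_nv = 2×(127 − 2.5×20)×16 = 2464 mm²; tension across gage: (43 − 1×20)×16 = 368 mm². R_n = min(0.6×400×2464, 0.6×250×4064) + 1.0×400×368 = min(591.36, 609.6) + 147.2 = 738.56 kN. φR_n = 0.75 × 738.56 = 553.9 kN.
Governing: min(424.3, 944.6, 507.6, 553.9) = 424.3 kN → bolt shear.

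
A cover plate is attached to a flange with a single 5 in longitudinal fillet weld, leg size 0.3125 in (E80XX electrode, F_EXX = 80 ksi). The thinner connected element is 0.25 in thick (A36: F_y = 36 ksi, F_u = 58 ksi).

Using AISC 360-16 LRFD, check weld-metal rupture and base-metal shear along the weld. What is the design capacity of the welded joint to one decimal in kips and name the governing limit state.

27.0 kips (base-metal shear governs)

Weld metal: throat = 0.707×0.3125 = 0.22094 in, L = 5 in. φR_n = 0.75 × 0.6 × 80 × 0.22094 × 5 = 39.8 kips.
Base metal shear (0.25 in plate): yield φR_n = 1.0×0.6×36×0.25×5 = 27.0 kips; rupture φR_n = 0.75×0.6×58×0.25×5 = 32.6 kips; take 27.0 kips (yield).
Governing: min(39.8, 27.0) = 27.0 kips → base-metal shear.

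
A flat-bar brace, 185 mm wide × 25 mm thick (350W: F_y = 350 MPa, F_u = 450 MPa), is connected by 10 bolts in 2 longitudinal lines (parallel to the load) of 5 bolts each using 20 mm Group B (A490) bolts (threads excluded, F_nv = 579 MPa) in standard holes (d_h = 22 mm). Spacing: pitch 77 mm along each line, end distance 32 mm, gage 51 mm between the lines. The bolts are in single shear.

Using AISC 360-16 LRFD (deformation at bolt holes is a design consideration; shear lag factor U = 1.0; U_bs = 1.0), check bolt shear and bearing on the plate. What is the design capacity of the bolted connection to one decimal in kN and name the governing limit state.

Bolt shear: A_b = π(20)²/4 = 314.16 mm². φR_n = 0.75 × 579 × 314.16 × 10 × 1 = 1364.2 kN.
Bearing (25 mm plate, F_u = 450 MPa): end bolts L_c = 32 − 22/2 = 21, R_n = min(1.2×21×25×450, 2.4×20×25×450) = 283.5 kN/bolt; interior L_c = 77 − 22 = 55, R_n = 540 kN/bolt. φR_n = 0.75 × (2×283.5 + 8×540) = 3665.3 kN.
Governing: min(1364.2, 3665.3) = 1364.2 kN → bolt shear.

1364.2 kN (bolt shear governs)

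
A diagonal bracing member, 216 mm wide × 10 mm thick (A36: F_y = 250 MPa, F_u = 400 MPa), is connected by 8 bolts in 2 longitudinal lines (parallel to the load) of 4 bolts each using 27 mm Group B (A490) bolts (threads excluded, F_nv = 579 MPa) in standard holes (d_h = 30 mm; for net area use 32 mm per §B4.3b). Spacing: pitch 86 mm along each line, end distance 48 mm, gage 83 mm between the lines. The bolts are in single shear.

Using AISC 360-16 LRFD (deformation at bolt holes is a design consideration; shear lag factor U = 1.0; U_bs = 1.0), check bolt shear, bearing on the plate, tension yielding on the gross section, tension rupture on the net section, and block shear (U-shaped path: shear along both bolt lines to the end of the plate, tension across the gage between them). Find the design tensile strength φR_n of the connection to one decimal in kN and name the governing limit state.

456.0 kN (net-section rupture governs)

Bolt shear: A_b = π(27)²/4 = 572.56 mm². φR_n = 0.75 × 579 × 572.56 × 8 × 1 = 1989.1 kN.
Bearing (10 mm plate, F_u = 400 MPa): end bolts L_c = 48 − 30/2 = 33, R_n = min(1.2×33×10×400, 2.4×27×10×400) = 158.4 kN/bolt; interior L_c = 86 − 30 = 56, R_n = 259.2 kN/bolt. φR_n = 0.75 × (2×158.4 + 6×259.2) = 1404.0 kN.
Tension yield (gross): A_g = 216×10 = 2160 mm². φR_n = 0.90 × 250 × 2160 = 486.0 kN.
Tension rupture (net): A_n = (216 − 2×32)×10 = 1520 mm² (U = 1.0, A_e = A_n). φR_n = 0.75 × 400 × 1520 = 456.0 kN.
Block shear: shear path 2×[48+3×86] = 2×306 mm, A_gv = 6120, A_nv = 2×(306 − 3.5×32)×10 = 3880 mm²; tension across gage: (83 − 1×32)×10 = 510 mm². R_n = min(0.6×400×3880, 0.6×250×6120) + 1.0×400×510 = min(931.2, 918) + 204 = 1122 kN. φR_n = 0.75 × 1122 = 841.5 kN.
Governing: min(1989.1, 1404.0, 486.0, 456.0, 841.5) = 456.0 kN → net-section rupture.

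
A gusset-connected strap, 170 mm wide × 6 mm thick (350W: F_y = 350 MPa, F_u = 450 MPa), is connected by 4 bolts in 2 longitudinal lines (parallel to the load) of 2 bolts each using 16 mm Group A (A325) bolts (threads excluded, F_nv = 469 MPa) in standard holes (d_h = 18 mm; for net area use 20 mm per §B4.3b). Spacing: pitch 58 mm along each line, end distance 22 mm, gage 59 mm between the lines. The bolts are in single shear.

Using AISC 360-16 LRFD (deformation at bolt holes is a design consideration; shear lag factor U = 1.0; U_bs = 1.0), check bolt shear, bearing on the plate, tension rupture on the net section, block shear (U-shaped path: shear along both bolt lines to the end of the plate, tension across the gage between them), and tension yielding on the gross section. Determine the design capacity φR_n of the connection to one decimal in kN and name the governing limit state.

Bolt shear: A_b = π(16)²/4 = 201.06 mm². φR_n = 0.75 × 469 × 201.06 × 4 × 1 = 282.9 kN.
Bearing (6 mm plate, F_u = 450 MPa): end bolts L_c = 22 − 18/2 = 13, R_n = min(1.2×13×6×450, 2.4×16×6×450) = 42.12 kN/bolt; interior L_c = 58 − 18 = 40, R_n = 103.68 kN/bolt. φR_n = 0.75 × (2×42.12 + 2×103.68) = 218.7 kN.
Tension rupture (net): A_n = (170 − 2×20)×6 = 780 mm² (U = 1.0, A_e = A_n). φR_n = 0.75 × 450 × 780 = 263.3 kN.
Block shear: shear path 2×[22+1×58] = 2×80 mm, A_gv = 960, A_nv = 2×(80 − 1.5×20)×6 = 600 mm²; tension across gage: (59 − 1×20)×6 = 234 mm². R_n = min(0.6×450×600, 0.6×350×960) + 1.0×450×234 = min(162, 201.6) + 105.3 = 267.3 kN. φR_n = 0.75 × 267.3 = 200.5 kN.
Tension yield (gross): A_g = 170×6 = 1020 mm². φR_n = 0.90 × 350 × 1020 = 321.3 kN.
Governing: min(282.9, 218.7, 263.3, 200.5, 321.3) = 200.5 kN → block shear.

200.5 kN (block shear governs)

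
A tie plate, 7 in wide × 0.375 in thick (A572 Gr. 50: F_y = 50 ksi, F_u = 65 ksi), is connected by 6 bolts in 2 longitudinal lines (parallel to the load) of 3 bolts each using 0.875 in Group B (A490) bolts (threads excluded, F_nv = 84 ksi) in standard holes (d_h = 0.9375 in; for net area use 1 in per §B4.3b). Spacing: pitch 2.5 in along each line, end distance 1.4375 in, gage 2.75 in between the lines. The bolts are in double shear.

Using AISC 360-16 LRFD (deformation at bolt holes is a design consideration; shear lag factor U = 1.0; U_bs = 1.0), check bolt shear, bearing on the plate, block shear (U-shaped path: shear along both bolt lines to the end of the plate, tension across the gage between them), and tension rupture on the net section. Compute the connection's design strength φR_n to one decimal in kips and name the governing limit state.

91.4 kips (net-section rupture governs)

Bolt shear: A_b = π(0.875)²/4 = 0.60132 in². φR_n = 0.75 × 84 × 0.60132 × 6 × 2 = 454.6 kips.
Bearing (0.375 in plate, F_u = 65 ksi): end bolts L_c = 1.4375 − 0.9375/2 = 0.96875, R_n = min(1.2×0.96875×0.375×65, 2.4×0.875×0.375×65) = 28.336 kips/bolt; interior L_c = 2.5 − 0.9375 = 1.5625, R_n = 45.703 kips/bolt. φR_n = 0.75 × (2×28.336 + 4×45.703) = 179.6 kips.
Block shear: shear path 2×[1.4375+2×2.5] = 2×6.4375 in, A_gv = 4.8281, A_nv = 2×(6.4375 − 2.5×1)×0.375 = 2.9531 in²; tension across gage: (2.75 − 1×1)×0.375 = 0.65625 in². R_n = min(0.6×65×2.9531, 0.6×50×4.8281) + 1.0×65×0.65625 = min(115.17, 144.84) + 42.656 = 157.83 kips. φR_n = 0.75 × 157.83 = 118.4 kips.
Tension rupture (net): A_n = (7 − 2×1)×0.375 = 1.875 in² (U = 1.0, A_e = A_n). φR_n = 0.75 × 65 × 1.875 = 91.4 kips.
Governing: min(454.6, 179.6, 118.4, 91.4) = 91.4 kips → net-section rupture.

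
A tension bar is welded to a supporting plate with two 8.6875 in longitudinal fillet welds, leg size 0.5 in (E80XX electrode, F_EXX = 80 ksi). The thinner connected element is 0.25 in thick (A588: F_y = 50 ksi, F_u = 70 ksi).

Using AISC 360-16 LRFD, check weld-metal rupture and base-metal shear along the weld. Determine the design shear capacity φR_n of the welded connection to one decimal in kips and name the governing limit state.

Weld metal: throat = 0.707×0.5 = 0.3535 in, L = 2×8.6875 = 17.375 in. φR_n = 0.75 × 0.6 × 80 × 0.3535 × 17.375 = 221.1 kips.
Base metal shear (0.25 in plate): yield φR_n = 1.0×0.6×50×0.25×17.375 = 130.3 kips; rupture φR_n = 0.75×0.6×70×0.25×17.375 = 136.8 kips; take 130.3 kips (yield).
Governing: min(221.1, 130.3) = 130.3 kips → base-metal shear.

130.3 kips (base-metal shear governs)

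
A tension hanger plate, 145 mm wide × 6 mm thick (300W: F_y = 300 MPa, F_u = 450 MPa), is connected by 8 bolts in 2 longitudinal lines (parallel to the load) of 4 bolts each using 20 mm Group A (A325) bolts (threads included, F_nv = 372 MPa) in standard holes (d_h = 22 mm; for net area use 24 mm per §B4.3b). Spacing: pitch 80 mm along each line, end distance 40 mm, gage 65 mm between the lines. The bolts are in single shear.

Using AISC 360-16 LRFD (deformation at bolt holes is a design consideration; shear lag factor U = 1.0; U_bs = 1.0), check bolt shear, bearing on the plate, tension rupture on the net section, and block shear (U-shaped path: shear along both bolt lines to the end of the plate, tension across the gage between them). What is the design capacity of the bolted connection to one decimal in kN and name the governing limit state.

Bolt shear: A_b = π(20)²/4 = 314.16 mm². φR_n = 0.75 × 372 × 314.16 × 8 × 1 = 701.2 kN.
Bearing (6 mm plate, F_u = 450 MPa): end bolts L_c = 40 − 22/2 = 29, R_n = min(1.2×29×6×450, 2.4×20×6×450) = 93.96 kN/bolt; interior L_c = 80 − 22 = 58, R_n = 129.6 kN/bolt. φR_n = 0.75 × (2×93.96 + 6×129.6) = 724.1 kN.
Tension rupture (net): A_n = (145 − 2×24)×6 = 582 mm² (U = 1.0, A_e = A_n). φR_n = 0.75 × 450 × 582 = 196.4 kN.
Block shear: shear path 2×[40+3×80] = 2×280 mm, A_gv = 3360, A_nv = 2×(280 − 3.5×24)×6 = 2352 mm²; tension across gage: (65 − 1×24)×6 = 246 mm². R_n = min(0.6×450×2352, 0.6×300×3360) + 1.0×450×246 = min(635.04, 604.8) + 110.7 = 715.5 kN. φR_n = 0.75 × 715.5 = 536.6 kN.
Governing: min(701.2, 724.1, 196.4, 536.6) = 196.4 kN → net-section rupture.

196.4 kN (net-section rupture governs)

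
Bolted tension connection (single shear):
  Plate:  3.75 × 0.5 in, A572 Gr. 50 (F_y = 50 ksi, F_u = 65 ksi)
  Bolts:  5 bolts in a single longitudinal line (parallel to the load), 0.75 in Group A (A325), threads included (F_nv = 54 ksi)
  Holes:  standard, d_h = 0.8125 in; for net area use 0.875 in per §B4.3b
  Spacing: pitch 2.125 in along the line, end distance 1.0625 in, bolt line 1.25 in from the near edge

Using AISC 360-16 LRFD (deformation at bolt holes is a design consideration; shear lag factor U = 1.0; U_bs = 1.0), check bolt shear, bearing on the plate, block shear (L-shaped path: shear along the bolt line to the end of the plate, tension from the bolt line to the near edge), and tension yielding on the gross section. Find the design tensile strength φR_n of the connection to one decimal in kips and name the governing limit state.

Bolt shear: A_b = π(0.75)²/4 = 0.44179 in². φR_n = 0.75 × 54 × 0.44179 × 5 × 1 = 89.5 kips.
Bearing (0.5 in plate, F_u = 65 ksi): end bolts L_c = 1.0625 − 0.8125/2 = 0.65625, R_n = min(1.2×0.65625×0.5×65, 2.4×0.75×0.5×65) = 25.594 kips/bolt; interior L_c = 2.125 − 0.8125 = 1.3125, R_n = 51.188 kips/bolt. φR_n = 0.75 × (1×25.594 + 4×51.188) = 172.8 kips.
Block shear: shear path 1×[1.0625+4×2.125] = 1×9.5625 in, A_gv = 4.7813, A_nv = 1×(9.5625 − 4.5×0.875)×0.5 = 2.8125 in²; tension to near edge: (1.25 − 0.5×0.875)×0.5 = 0.40625 in². R_n = min(0.6×65×2.8125, 0.6×50×4.7813) + 1.0×65×0.40625 = min(109.69, 143.44) + 26.406 = 136.1 kips. φR_n = 0.75 × 136.1 = 102.1 kips.
Tension yield (gross): A_g = 3.75×0.5 = 1.875 in². φR_n = 0.90 × 50 × 1.875 = 84.4 kips.
Governing: min(89.5, 172.8, 102.1, 84.4) = 84.4 kips → gross-section yield.

84.4 kips (gross-section yield governs)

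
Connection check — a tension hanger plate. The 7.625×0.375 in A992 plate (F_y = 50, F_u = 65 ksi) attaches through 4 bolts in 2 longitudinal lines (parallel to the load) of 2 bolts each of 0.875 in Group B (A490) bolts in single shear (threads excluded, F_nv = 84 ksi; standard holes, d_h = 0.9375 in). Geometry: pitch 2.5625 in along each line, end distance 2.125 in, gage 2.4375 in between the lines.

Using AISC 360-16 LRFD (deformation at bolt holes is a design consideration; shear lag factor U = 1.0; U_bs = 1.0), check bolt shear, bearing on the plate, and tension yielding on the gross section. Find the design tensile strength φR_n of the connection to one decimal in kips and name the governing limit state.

Bolt shear: A_b = π(0.875)²/4 = 0.60132 in². φR_n = 0.75 × 84 × 0.60132 × 4 × 1 = 151.5 kips.
Bearing (0.375 in plate, F_u = 65 ksi): end bolts L_c = 2.125 − 0.9375/2 = 1.65625, R_n = min(1.2×1.65625×0.375×65, 2.4×0.875×0.375×65) = 48.445 kips/bolt; interior L_c = 2.5625 − 0.9375 = 1.625, R_n = 47.531 kips/bolt. φR_n = 0.75 × (2×48.445 + 2×47.531) = 144.0 kips.
Tension yield (gross): A_g = 7.625×0.375 = 2.8594 in². φR_n = 0.90 × 50 × 2.8594 = 128.7 kips.
Governing: min(151.5, 144.0, 128.7) = 128.7 kips → gross-section yield.

128.7 kips (gross-section yield governs)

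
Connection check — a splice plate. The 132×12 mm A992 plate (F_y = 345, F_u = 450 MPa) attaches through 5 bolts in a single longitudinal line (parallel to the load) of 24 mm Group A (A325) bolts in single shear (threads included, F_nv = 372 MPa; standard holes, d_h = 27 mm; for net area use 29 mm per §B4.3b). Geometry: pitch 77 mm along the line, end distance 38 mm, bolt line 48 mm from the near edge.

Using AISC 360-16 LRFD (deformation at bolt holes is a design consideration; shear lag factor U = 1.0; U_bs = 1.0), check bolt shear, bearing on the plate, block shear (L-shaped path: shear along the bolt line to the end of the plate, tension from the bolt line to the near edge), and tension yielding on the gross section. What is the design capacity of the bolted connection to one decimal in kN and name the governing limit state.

491.8 kN (gross-section yield governs)

Bolt shear: A_b = π(24)²/4 = 452.39 mm². φR_n = 0.75 × 372 × 452.39 × 5 × 1 = 631.1 kN.
Bearing (12 mm plate, F_u = 450 MPa): end bolts L_c = 38 − 27/2 = 24.5, R_n = min(1.2×24.5×12×450, 2.4×24×12×450) = 158.76 kN/bolt; interior L_c = 77 − 27 = 50, R_n = 311.04 kN/bolt. φR_n = 0.75 × (1×158.76 + 4×311.04) = 1052.2 kN.
Block shear: shear path 1×[38+4×77] = 1×346 mm, A_gv = 4152, A_nv = 1×(346 − 4.5×29)×12 = 2586 mm²; tension to near edge: (48 − 0.5×29)×12 = 402 mm². R_n = min(0.6×450×2586, 0.6×345×4152) + 1.0×450×402 = min(698.22, 859.46) + 180.9 = 879.12 kN. φR_n = 0.75 × 879.12 = 659.3 kN.
Tension yield (gross): A_g = 132×12 = 1584 mm². φR_n = 0.90 × 345 × 1584 = 491.8 kN.
Governing: min(631.1, 1052.2, 659.3, 491.8) = 491.8 kN → gross-section yield.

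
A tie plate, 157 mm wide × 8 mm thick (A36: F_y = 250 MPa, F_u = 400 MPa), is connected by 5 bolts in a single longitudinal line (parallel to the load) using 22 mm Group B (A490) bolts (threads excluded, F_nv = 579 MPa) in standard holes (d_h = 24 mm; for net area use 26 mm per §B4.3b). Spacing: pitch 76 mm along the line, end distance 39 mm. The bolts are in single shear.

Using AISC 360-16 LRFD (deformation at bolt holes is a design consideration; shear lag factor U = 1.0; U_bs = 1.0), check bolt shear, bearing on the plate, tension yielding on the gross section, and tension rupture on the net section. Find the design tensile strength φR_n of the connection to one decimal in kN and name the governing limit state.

282.6 kN (gross-section yield governs)

Bolt shear: A_b = π(22)²/4 = 380.13 mm². φR_n = 0.75 × 579 × 380.13 × 5 × 1 = 825.4 kN.
Bearing (8 mm plate, F_u = 400 MPa): end bolts L_c = 39 − 24/2 = 27, R_n = min(1.2×27×8×400, 2.4×22×8×400) = 103.68 kN/bolt; interior L_c = 76 − 24 = 52, R_n = 168.96 kN/bolt. φR_n = 0.75 × (1×103.68 + 4×168.96) = 584.6 kN.
Tension yield (gross): A_g = 157×8 = 1256 mm². φR_n = 0.90 × 250 × 1256 = 282.6 kN.
Tension rupture (net): A_n = (157 − 1×26)×8 = 1048 mm² (U = 1.0, A_e = A_n). φR_n = 0.75 × 400 × 1048 = 314.4 kN.
Governing: min(825.4, 584.6, 282.6, 314.4) = 282.6 kN → gross-section yield.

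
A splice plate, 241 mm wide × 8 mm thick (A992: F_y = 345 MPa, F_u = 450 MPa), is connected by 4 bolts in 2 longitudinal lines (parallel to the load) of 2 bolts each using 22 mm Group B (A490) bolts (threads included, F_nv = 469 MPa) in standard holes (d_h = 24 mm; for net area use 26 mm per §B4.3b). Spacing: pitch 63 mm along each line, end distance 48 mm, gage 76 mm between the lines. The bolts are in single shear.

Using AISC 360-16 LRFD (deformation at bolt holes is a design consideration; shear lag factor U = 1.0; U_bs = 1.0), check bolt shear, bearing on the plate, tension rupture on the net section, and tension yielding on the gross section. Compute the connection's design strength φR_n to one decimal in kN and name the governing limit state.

Bolt shear: A_b = π(22)²/4 = 380.13 mm². φR_n = 0.75 × 469 × 380.13 × 4 × 1 = 534.8 kN.
Bearing (8 mm plate, F_u = 450 MPa): end bolts L_c = 48 − 24/2 = 36, R_n = min(1.2×36×8×450, 2.4×22×8×450) = 155.52 kN/bolt; interior L_c = 63 − 24 = 39, R_n = 168.48 kN/bolt. φR_n = 0.75 × (2×155.52 + 2×168.48) = 486.0 kN.
Tension rupture (net): A_n = (241 − 2×26)×8 = 1512 mm² (U = 1.0, A_e = A_n). φR_n = 0.75 × 450 × 1512 = 510.3 kN.
Tension yield (gross): A_g = 241×8 = 1928 mm². φR_n = 0.90 × 345 × 1928 = 598.6 kN.
Governing: min(534.8, 486.0, 510.3, 598.6) = 486.0 kN → bearing.

486.0 kN (bearing governs)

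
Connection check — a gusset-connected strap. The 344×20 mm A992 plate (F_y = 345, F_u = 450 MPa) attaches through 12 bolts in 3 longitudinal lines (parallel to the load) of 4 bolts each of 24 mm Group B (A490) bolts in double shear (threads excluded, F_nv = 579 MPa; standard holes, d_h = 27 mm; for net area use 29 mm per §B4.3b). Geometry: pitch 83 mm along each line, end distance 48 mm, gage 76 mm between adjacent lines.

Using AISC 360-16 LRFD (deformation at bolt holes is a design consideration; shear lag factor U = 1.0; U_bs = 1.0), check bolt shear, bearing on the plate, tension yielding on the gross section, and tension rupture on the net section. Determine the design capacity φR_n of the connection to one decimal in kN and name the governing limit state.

1734.8 kN (net-section rupture governs)

Bolt shear: A_b = π(24)²/4 = 452.39 mm². φR_n = 0.75 × 579 × 452.39 × 12 × 2 = 4714.8 kN.
Bearing (20 mm plate, F_u = 450 MPa): end bolts L_c = 48 − 27/2 = 34.5, R_n = min(1.2×34.5×20×450, 2.4×24×20×450) = 372.6 kN/bolt; interior L_c = 83 − 27 = 56, R_n = 518.4 kN/bolt. φR_n = 0.75 × (3×372.6 + 9×518.4) = 4337.6 kN.
Tension yield (gross): A_g = 344×20 = 6880 mm². φR_n = 0.90 × 345 × 6880 = 2136.2 kN.
Tension rupture (net): A_n = (344 − 3×29)×20 = 5140 mm² (U = 1.0, A_e = A_n). φR_n = 0.75 × 450 × 5140 = 1734.8 kN.
Governing: min(4714.8, 4337.6, 2136.2, 1734.8) = 1734.8 kN → net-section rupture.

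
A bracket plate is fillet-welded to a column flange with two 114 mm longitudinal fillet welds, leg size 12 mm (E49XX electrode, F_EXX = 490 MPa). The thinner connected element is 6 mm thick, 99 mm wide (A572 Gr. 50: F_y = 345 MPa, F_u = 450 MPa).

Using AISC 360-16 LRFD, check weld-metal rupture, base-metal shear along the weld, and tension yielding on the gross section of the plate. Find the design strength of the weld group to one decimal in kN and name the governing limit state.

Weld metal: throat = 0.707×12 = 8.484 mm, L = 2×114 = 228 mm. φR_n = 0.75 × 0.6 × 490 × 8.484 × 228 = 426.5 kN.
Base metal shear (6 mm plate): yield φR_n = 1.0×0.6×345×6×228 = 283.2 kN; rupture φR_n = 0.75×0.6×450×6×228 = 277.0 kN; take 277.0 kN (rupture).
Tension yield (gross): A_g = 99×6 = 594 mm². φR_n = 0.90 × 345 × 594 = 184.4 kN.
Governing: min(426.5, 277.0, 184.4) = 184.4 kN → gross-section yield.

184.4 kN (gross-section yield governs)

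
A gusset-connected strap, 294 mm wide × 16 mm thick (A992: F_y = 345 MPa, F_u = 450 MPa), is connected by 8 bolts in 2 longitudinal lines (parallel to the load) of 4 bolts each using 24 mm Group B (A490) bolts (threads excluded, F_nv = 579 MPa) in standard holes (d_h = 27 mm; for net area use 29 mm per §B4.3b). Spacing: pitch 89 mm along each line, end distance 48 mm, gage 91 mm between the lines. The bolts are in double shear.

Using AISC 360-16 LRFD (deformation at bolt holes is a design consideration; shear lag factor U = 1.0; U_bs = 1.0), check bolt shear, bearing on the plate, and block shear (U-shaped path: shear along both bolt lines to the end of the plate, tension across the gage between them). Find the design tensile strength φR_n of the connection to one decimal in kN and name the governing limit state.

1718.3 kN (block shear governs)

Bolt shear: A_b = π(24)²/4 = 452.39 mm². φR_n = 0.75 × 579 × 452.39 × 8 × 2 = 3143.2 kN.
Bearing (16 mm plate, F_u = 450 MPa): end bolts L_c = 48 − 27/2 = 34.5, R_n = min(1.2×34.5×16×450, 2.4×24×16×450) = 298.08 kN/bolt; interior L_c = 89 − 27 = 62, R_n = 414.72 kN/bolt. φR_n = 0.75 × (2×298.08 + 6×414.72) = 2313.4 kN.
Block shear: shear path 2×[48+3×89] = 2×315 mm, A_gv = 10080, A_nv = 2×(315 − 3.5×29)×16 = 6832 mm²; tension across gage: (91 − 1×29)×16 = 992 mm². R_n = min(0.6×450×6832, 0.6×345×10080) + 1.0×450×992 = min(1844.6, 2086.6) + 446.4 = 2291 kN. φR_n = 0.75 × 2291 = 1718.3 kN.
Governing: min(3143.2, 2313.4, 1718.3) = 1718.3 kN → block shear.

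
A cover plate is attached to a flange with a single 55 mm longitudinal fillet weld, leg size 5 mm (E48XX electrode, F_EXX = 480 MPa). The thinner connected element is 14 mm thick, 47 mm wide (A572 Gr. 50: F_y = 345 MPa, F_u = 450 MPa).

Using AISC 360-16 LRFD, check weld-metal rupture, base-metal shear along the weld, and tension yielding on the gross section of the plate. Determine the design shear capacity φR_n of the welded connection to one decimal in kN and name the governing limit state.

Weld metal: throat = 0.707×5 = 3.535 mm, L = 55 mm. φR_n = 0.75 × 0.6 × 480 × 3.535 × 55 = 42.0 kN.
Base metal shear (14 mm plate): yield φR_n = 1.0×0.6×345×14×55 = 159.4 kN; rupture φR_n = 0.75×0.6×450×14×55 = 155.9 kN; take 155.9 kN (rupture).
Tension yield (gross): A_g = 47×14 = 658 mm². φR_n = 0.90 × 345 × 658 = 204.3 kN.
Governing: min(42.0, 155.9, 204.3) = 42.0 kN → weld metal.

42.0 kN (weld metal governs)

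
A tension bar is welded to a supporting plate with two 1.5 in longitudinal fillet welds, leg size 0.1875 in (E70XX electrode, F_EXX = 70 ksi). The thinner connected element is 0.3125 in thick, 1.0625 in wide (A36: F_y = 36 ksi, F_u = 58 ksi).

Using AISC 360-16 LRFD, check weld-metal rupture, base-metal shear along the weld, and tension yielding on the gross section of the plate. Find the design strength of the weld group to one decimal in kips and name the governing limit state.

Weld metal: throat = 0.707×0.1875 = 0.13256 in, L = 2×1.5 = 3 in. φR_n = 0.75 × 0.6 × 70 × 0.13256 × 3 = 12.5 kips.
Base metal shear (0.3125 in plate): yield φR_n = 1.0×0.6×36×0.3125×3 = 20.3 kips; rupture φR_n = 0.75×0.6×58×0.3125×3 = 24.5 kips; take 20.3 kips (yield).
Tension yield (gross): A_g = 1.0625×0.3125 = 0.33203 in². φR_n = 0.90 × 36 × 0.33203 = 10.8 kips.
Governing: min(12.5, 20.3, 10.8) = 10.8 kips → gross-section yield.

10.8 kips (gross-section yield governs)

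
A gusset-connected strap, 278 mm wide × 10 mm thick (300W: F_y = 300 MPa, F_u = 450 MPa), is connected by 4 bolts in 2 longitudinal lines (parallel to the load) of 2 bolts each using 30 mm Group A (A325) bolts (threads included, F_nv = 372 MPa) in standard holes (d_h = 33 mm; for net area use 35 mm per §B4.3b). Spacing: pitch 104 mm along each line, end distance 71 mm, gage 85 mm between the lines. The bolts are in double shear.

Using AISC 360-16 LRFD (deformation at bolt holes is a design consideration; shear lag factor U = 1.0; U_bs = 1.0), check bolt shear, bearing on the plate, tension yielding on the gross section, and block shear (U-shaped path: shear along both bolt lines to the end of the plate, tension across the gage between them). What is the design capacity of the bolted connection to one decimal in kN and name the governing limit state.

641.3 kN (block shear governs)

Bolt shear: A_b = π(30)²/4 = 706.86 mm². φR_n = 0.75 × 372 × 706.86 × 4 × 2 = 1577.7 kN.
Bearing (10 mm plate, F_u = 450 MPa): end bolts L_c = 71 − 33/2 = 54.5, R_n = min(1.2×54.5×10×450, 2.4×30×10×450) = 294.3 kN/bolt; interior L_c = 104 − 33 = 71, R_n = 324 kN/bolt. φR_n = 0.75 × (2×294.3 + 2×324) = 927.5 kN.
Tension yield (gross): A_g = 278×10 = 2780 mm². φR_n = 0.90 × 300 × 2780 = 750.6 kN.
Block shear: shear path 2×[71+1×104] = 2×175 mm, A_gv = 3500, A_nv = 2×(175 − 1.5×35)×10 = 2450 mm²; tension across gage: (85 − 1×35)×10 = 500 mm². R_n = min(0.6×450×2450, 0.6×300×3500) + 1.0×450×500 = min(661.5, 630) + 225 = 855 kN. φR_n = 0.75 × 855 = 641.3 kN.
Governing: min(1577.7, 927.5, 750.6, 641.3) = 641.3 kN → block shear.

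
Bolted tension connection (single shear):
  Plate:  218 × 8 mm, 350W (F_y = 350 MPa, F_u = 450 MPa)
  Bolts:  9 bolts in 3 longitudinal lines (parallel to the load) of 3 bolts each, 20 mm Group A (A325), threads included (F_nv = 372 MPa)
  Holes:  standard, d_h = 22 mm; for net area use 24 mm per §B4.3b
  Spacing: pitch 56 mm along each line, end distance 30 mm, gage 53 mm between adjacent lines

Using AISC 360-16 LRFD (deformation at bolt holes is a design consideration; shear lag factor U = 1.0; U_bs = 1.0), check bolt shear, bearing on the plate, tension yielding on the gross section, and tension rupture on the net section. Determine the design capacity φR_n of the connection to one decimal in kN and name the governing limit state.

Bolt shear: A_b = π(20)²/4 = 314.16 mm². φR_n = 0.75 × 372 × 314.16 × 9 × 1 = 788.9 kN.
Bearing (8 mm plate, F_u = 450 MPa): end bolts L_c = 30 − 22/2 = 19, R_n = min(1.2×19×8×450, 2.4×20×8×450) = 82.08 kN/bolt; interior L_c = 56 − 22 = 34, R_n = 146.88 kN/bolt. φR_n = 0.75 × (3×82.08 + 6×146.88) = 845.6 kN.
Tension yield (gross): A_g = 218×8 = 1744 mm². φR_n = 0.90 × 350 × 1744 = 549.4 kN.
Tension rupture (net): A_n = (218 − 3×24)×8 = 1168 mm² (U = 1.0, A_e = A_n). φR_n = 0.75 × 450 × 1168 = 394.2 kN.
Governing: min(788.9, 845.6, 549.4, 394.2) = 394.2 kN → net-section rupture.

394.2 kN (net-section rupture governs)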